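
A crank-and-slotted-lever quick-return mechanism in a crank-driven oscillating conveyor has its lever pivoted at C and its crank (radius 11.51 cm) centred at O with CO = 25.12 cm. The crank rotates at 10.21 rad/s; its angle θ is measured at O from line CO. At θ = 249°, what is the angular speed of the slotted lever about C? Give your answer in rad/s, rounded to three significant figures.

0.530

ω = 10.21 rad/s
Crank pin A relative to C: A = (d + r cosθ, r sinθ); lever angle φ = atan2(r sinθ, d + r cosθ).
Differentiating tanφ: φ̇ = rω(d cosθ + r)/(d² + r² + 2dr cosθ).
d² + r² + 2dr cosθ = |CA|² = 0.0556264 m²;  d cosθ + r = +0.025078 m.
|ω_lever| = |0.1151·10.21·+0.025078| / 0.0556264 = 0.5298 rad/s.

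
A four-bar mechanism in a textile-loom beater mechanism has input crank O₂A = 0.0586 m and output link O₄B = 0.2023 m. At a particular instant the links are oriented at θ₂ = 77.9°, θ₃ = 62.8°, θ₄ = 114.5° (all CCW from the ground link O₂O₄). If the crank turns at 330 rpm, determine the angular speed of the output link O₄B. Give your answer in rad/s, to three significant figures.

ω₂ = 34.56 rad/s (from 330 rpm).
Differentiating the loop-closure r₂e^{iθ₂}+r₃e^{iθ₃}=r₁+r₄e^{iθ₄} gives r₂ω₂e^{iθ₂}+r₃ω₃e^{iθ₃}=r₄ω₄e^{iθ₄}.
Eliminating the other unknown: ω₄ = r₂ω₂ sin(θ₂−θ₃) / [r₄ sin(θ₄−θ₃)].
Numerator sine = +0.26050; denominator sine = +0.78478.
Result = 0.0586·34.56·(+0.26050) / (0.2023·(+0.78478)) = +3.3229 rad/s; magnitude 3.3229 rad/s.

3.32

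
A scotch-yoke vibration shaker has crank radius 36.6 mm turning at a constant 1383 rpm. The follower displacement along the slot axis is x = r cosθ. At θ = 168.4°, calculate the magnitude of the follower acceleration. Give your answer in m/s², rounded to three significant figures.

ω = 144.8 rad/s (from 1383 rpm).
x = r cosθ ⇒ ẍ = −rω² cosθ (ω constant).
|a| = rω²|cosθ| = 0.0366·(144.8)²·|cos 168.4°| = 752 m/s².

752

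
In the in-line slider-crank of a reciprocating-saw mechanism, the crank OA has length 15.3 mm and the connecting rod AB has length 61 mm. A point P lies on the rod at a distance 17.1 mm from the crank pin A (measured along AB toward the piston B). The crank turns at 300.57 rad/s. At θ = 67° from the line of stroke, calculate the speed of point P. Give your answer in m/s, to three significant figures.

4.54

ω = 300.6 rad/s.  Crank-pin speed |V_A| = rω = 4.5987 m/s, perpendicular to OA.
Rod angle: sinφ = −(r/L) sinθ ⇒ φ = -13.349°; ω_rod = −rω cosθ/√(L²−r²sin²θ) = -30.275 rad/s.
V_P = V_A + ω_rod × AP, with AP = 0.0171 m along the rod.
Components: V_Px = −rω sinθ − a·ω_rod·sinφ = -4.3527 m/s;  V_Py = rω cosθ + a·ω_rod·cosφ = +1.2932 m/s.
|V_P| = √(V_Px² + V_Py²) = 4.5407 m/s.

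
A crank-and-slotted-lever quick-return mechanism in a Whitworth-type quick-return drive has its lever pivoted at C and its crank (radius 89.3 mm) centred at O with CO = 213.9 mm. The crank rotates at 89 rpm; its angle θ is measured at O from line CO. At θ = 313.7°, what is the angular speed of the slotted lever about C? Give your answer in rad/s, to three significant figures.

2.46

ω = 9.32 rad/s (from 89 rpm).
Crank pin A relative to C: A = (d + r cosθ, r sinθ); lever angle φ = atan2(r sinθ, d + r cosθ).
Differentiating tanφ: φ̇ = rω(d cosθ + r)/(d² + r² + 2dr cosθ).
d² + r² + 2dr cosθ = |CA|² = 0.0801212 m²;  d cosθ + r = +0.23708 m.
|ω_lever| = |0.0893·9.32·+0.23708| / 0.0801212 = 2.4627 rad/s.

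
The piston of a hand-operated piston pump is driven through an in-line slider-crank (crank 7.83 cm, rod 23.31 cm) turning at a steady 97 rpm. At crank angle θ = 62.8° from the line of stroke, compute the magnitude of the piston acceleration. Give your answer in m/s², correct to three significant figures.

ω = 2π·97/60 = 10.16 rad/s
x(θ) = r cosθ + √(L² − r² sin²θ); with ω constant, a = ω²·d²x/dθ².
d²x/dθ² = −r cosθ − r²(cos2θ)/√u − r⁴ sin²2θ/(4u^{3/2}),  u = L² − r² sin²θ = 0.0494857 m².
Substituting r = 0.0783 m, L = 0.2331 m, θ = 62.8°: d²x/dθ² = -0.020312 m.
a = ω²·d²x/dθ² = (10.16)²·(-0.020312) = -2.0958 m/s²;  |a| = 2.0958 m/s².

2.10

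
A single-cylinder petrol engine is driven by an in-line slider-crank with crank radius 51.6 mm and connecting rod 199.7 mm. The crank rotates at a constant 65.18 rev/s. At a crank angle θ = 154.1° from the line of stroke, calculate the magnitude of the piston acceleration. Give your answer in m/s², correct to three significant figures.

6370

ω = 2π·65.2 = 409.5 rad/s
x(θ) = r cosθ + √(L² − r² sin²θ); with ω constant, a = ω²·d²x/dθ².
d²x/dθ² = −r cosθ − r²(cos2θ)/√u − r⁴ sin²2θ/(4u^{3/2}),  u = L² − r² sin²θ = 0.0393721 m².
Substituting r = 0.0516 m, L = 0.1997 m, θ = 154.1°: d²x/dθ² = +0.037979 m.
a = ω²·d²x/dθ² = (409.5)²·(+0.037979) = +6369.9 m/s²;  |a| = 6369.9 m/s².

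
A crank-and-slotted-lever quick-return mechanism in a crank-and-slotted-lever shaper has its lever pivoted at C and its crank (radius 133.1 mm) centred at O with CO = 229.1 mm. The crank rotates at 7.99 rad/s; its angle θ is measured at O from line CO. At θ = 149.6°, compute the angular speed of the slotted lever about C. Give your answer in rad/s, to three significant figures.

ω = 7.99 rad/s
Crank pin A relative to C: A = (d + r cosθ, r sinθ); lever angle φ = atan2(r sinθ, d + r cosθ).
Differentiating tanφ: φ̇ = rω(d cosθ + r)/(d² + r² + 2dr cosθ).
d² + r² + 2dr cosθ = |CA|² = 0.0176008 m²;  d cosθ + r = -0.064502 m.
|ω_lever| = |0.1331·7.99·-0.064502| / 0.0176008 = 3.8973 rad/s.

3.90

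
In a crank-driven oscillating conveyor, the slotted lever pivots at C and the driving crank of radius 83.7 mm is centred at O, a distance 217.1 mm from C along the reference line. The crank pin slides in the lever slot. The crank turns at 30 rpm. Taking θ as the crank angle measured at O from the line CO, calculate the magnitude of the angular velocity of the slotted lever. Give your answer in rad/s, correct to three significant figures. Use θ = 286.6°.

0.594

ω = 3.142 rad/s (from 30 rpm).
Crank pin A relative to C: A = (d + r cosθ, r sinθ); lever angle φ = atan2(r sinθ, d + r cosθ).
Differentiating tanφ: φ̇ = rω(d cosθ + r)/(d² + r² + 2dr cosθ).
d² + r² + 2dr cosθ = |CA|² = 0.0645207 m²;  d cosθ + r = +0.14572 m.
|ω_lever| = |0.0837·3.142·+0.14572| / 0.0645207 = 0.59389 rad/s.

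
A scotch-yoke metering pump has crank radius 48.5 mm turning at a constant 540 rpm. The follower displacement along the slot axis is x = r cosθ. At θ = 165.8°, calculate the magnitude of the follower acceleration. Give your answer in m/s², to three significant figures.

150

ω = 56.55 rad/s (from 540 rpm).
x = r cosθ ⇒ ẍ = −rω² cosθ (ω constant).
|a| = rω²|cosθ| = 0.0485·(56.55)²·|cos 165.8°| = 150.35 m/s².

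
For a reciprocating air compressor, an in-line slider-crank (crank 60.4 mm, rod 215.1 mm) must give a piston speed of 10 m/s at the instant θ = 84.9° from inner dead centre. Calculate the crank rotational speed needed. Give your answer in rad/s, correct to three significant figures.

162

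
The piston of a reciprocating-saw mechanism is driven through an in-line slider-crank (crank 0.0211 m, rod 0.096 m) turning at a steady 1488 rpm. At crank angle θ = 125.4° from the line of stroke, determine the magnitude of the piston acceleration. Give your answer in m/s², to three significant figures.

333

ω = 2π·1488/60 = 155.8 rad/s
x(θ) = r cosθ + √(L² − r² sin²θ); with ω constant, a = ω²·d²x/dθ².
d²x/dθ² = −r cosθ − r²(cos2θ)/√u − r⁴ sin²2θ/(4u^{3/2}),  u = L² − r² sin²θ = 0.00892019 m².
Substituting r = 0.0211 m, L = 0.096 m, θ = 125.4°: d²x/dθ² = +0.013721 m.
a = ω²·d²x/dθ² = (155.8)²·(+0.013721) = +333.15 m/s²;  |a| = 333.15 m/s².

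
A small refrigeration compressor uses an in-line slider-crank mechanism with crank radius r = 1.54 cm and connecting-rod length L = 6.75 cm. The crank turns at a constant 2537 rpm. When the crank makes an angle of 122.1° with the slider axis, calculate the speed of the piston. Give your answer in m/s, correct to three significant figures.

ω = 2π·2537/60 = 265.7 rad/s
For an in-line slider-crank, x = r cosθ + √(L² − r² sin²θ), so v = −rω sinθ·[1 + r cosθ/√(L² − r² sin²θ)].
With r = 0.0154 m, L = 0.0675 m, θ = 122.1°: √(L² − r² sin²θ) = 0.066227 m.
v = −0.0154·265.7·0.84712·[1 + 0.0154·-0.53140/0.066227] = -3.0376 m/s.
|v| = 3.0376 m/s.

3.04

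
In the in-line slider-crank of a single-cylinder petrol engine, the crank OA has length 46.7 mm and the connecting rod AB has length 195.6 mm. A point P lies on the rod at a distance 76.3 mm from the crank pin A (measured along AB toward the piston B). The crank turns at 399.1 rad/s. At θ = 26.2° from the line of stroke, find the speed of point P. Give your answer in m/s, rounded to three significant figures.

ω = 399.1 rad/s.  Crank-pin speed |V_A| = rω = 18.638 m/s, perpendicular to OA.
Rod angle: sinφ = −(r/L) sinθ ⇒ φ = -6.051°; ω_rod = −rω cosθ/√(L²−r²sin²θ) = -85.975 rad/s.
V_P = V_A + ω_rod × AP, with AP = 0.0763 m along the rod.
Components: V_Px = −rω sinθ − a·ω_rod·sinφ = -8.9203 m/s;  V_Py = rω cosθ + a·ω_rod·cosφ = +10.2 m/s.
|V_P| = √(V_Px² + V_Py²) = 13.55 m/s.

13.6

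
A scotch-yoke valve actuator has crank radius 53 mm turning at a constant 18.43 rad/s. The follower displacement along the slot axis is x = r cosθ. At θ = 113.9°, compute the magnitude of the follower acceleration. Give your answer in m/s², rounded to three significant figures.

7.29

ω = 18.43 rad/s
x = r cosθ ⇒ ẍ = −rω² cosθ (ω constant).
|a| = rω²|cosθ| = 0.053·(18.43)²·|cos 113.9°| = 7.2935 m/s².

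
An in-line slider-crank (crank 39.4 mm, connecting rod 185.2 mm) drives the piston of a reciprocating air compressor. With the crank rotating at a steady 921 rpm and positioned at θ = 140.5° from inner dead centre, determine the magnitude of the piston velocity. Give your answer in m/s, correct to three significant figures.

2.02

ω = 2π·921/60 = 96.45 rad/s
For an in-line slider-crank, x = r cosθ + √(L² − r² sin²θ), so v = −rω sinθ·[1 + r cosθ/√(L² − r² sin²θ)].
With r = 0.0394 m, L = 0.1852 m, θ = 140.5°: √(L² − r² sin²θ) = 0.1835 m.
v = −0.0394·96.45·0.63608·[1 + 0.0394·-0.77162/0.1835] = -2.0166 m/s.
|v| = 2.0166 m/s.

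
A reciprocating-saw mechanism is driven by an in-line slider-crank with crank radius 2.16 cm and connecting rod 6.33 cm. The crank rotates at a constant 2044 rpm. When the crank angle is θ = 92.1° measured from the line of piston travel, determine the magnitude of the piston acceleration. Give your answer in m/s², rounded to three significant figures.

ω = 2π·2044/60 = 214 rad/s
x(θ) = r cosθ + √(L² − r² sin²θ); with ω constant, a = ω²·d²x/dθ².
d²x/dθ² = −r cosθ − r²(cos2θ)/√u − r⁴ sin²2θ/(4u^{3/2}),  u = L² − r² sin²θ = 0.00354096 m².
Substituting r = 0.0216 m, L = 0.0633 m, θ = 92.1°: d²x/dθ² = +0.0086096 m.
a = ω²·d²x/dθ² = (214)²·(+0.0086096) = +394.46 m/s²;  |a| = 394.46 m/s².

394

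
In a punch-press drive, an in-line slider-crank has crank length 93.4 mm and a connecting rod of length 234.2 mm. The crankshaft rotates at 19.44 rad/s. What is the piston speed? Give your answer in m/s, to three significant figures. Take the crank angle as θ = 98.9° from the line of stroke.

ω = 19.44 rad/s
For an in-line slider-crank, x = r cosθ + √(L² − r² sin²θ), so v = −rω sinθ·[1 + r cosθ/√(L² − r² sin²θ)].
With r = 0.0934 m, L = 0.2342 m, θ = 98.9°: √(L² − r² sin²θ) = 0.21526 m.
v = −0.0934·19.44·0.98796·[1 + 0.0934·-0.15471/0.21526] = -1.6734 m/s.
|v| = 1.6734 m/s.

1.67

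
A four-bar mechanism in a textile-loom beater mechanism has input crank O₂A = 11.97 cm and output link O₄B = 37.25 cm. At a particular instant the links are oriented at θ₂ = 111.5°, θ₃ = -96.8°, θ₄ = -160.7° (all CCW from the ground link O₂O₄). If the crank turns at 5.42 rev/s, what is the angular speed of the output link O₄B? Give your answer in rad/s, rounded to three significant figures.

5.78

ω₂ = 34.05 rad/s (from 5.42 rev/s).
Differentiating the loop-closure r₂e^{iθ₂}+r₃e^{iθ₃}=r₁+r₄e^{iθ₄} gives r₂ω₂e^{iθ₂}+r₃ω₃e^{iθ₃}=r₄ω₄e^{iθ₄}.
Eliminating the other unknown: ω₄ = r₂ω₂ sin(θ₂−θ₃) / [r₄ sin(θ₄−θ₃)].
Numerator sine = -0.47409; denominator sine = -0.89803.
Result = 0.1197·34.05·(-0.47409) / (0.3725·(-0.89803)) = +5.7772 rad/s; magnitude 5.7772 rad/s.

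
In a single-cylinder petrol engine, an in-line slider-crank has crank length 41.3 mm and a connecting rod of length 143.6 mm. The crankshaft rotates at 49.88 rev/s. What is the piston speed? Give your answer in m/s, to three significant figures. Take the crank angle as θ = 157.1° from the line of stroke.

ω = 2π·49.9 = 313.4 rad/s
For an in-line slider-crank, x = r cosθ + √(L² − r² sin²θ), so v = −rω sinθ·[1 + r cosθ/√(L² − r² sin²θ)].
With r = 0.0413 m, L = 0.1436 m, θ = 157.1°: √(L² − r² sin²θ) = 0.1427 m.
v = −0.0413·313.4·0.38912·[1 + 0.0413·-0.92119/0.1427] = -3.6938 m/s.
|v| = 3.6938 m/s.

3.69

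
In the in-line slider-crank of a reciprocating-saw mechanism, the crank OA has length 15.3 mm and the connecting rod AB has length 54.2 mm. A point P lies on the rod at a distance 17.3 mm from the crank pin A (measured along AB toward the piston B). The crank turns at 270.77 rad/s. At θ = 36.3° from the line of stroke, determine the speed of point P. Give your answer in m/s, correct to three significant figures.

3.48

ω = 270.8 rad/s.  Crank-pin speed |V_A| = rω = 4.1428 m/s, perpendicular to OA.
Rod angle: sinφ = −(r/L) sinθ ⇒ φ = -9.620°; ω_rod = −rω cosθ/√(L²−r²sin²θ) = -62.48 rad/s.
V_P = V_A + ω_rod × AP, with AP = 0.0173 m along the rod.
Components: V_Px = −rω sinθ − a·ω_rod·sinφ = -2.6332 m/s;  V_Py = rω cosθ + a·ω_rod·cosφ = +2.2731 m/s.
|V_P| = √(V_Px² + V_Py²) = 3.4786 m/s.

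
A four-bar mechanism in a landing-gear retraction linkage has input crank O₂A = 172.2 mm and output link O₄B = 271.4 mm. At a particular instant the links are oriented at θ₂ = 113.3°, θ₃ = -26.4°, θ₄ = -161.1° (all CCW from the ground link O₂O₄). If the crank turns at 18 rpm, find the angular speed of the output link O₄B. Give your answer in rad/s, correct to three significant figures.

ω₂ = 1.885 rad/s (from 18 rpm).
Differentiating the loop-closure r₂e^{iθ₂}+r₃e^{iθ₃}=r₁+r₄e^{iθ₄} gives r₂ω₂e^{iθ₂}+r₃ω₃e^{iθ₃}=r₄ω₄e^{iθ₄}.
Eliminating the other unknown: ω₄ = r₂ω₂ sin(θ₂−θ₃) / [r₄ sin(θ₄−θ₃)].
Numerator sine = +0.64679; denominator sine = -0.71080.
Result = 0.1722·1.885·(+0.64679) / (0.2714·(-0.71080)) = -1.0883 rad/s; magnitude 1.0883 rad/s.

1.09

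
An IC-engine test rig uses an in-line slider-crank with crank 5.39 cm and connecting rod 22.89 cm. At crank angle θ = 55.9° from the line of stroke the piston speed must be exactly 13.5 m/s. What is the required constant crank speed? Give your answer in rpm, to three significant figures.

2550

For an in-line slider-crank, |v_piston| = rω|sinθ|·[1 + r cosθ/√(L² − r² sin²θ)].
With r = 0.0539 m, L = 0.2289 m, θ = 55.9°: the bracketed kinematic factor |dx/dθ| = 0.05064 m.
ω = v/|dx/dθ| = 13.5/0.05064 = 266.59 rad/s.
N = 60ω/(2π) = 2545.7 rpm.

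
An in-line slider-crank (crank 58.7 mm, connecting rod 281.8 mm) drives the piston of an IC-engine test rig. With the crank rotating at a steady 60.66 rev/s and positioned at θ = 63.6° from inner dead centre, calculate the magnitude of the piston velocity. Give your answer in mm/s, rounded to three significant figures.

21900

ω = 2π·60.7 = 381.1 rad/s
For an in-line slider-crank, x = r cosθ + √(L² − r² sin²θ), so v = −rω sinθ·[1 + r cosθ/√(L² − r² sin²θ)].
With r = 0.0587 m, L = 0.2818 m, θ = 63.6°: √(L² − r² sin²θ) = 0.27685 m.
v = −0.0587·381.1·0.89571·[1 + 0.0587·0.44464/0.27685] = -21.929 m/s.
|v| = 21.929 m/s = 21929 mm/s.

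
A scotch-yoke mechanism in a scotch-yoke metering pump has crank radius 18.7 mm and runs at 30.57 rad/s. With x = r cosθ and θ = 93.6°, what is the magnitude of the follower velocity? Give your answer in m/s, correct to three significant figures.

ω = 30.57 rad/s
x = r cosθ ⇒ ẋ = −rω sinθ.
|v| = rω|sinθ| = 0.0187·30.57·|sin 93.6°| = 0.57053 m/s.

0.571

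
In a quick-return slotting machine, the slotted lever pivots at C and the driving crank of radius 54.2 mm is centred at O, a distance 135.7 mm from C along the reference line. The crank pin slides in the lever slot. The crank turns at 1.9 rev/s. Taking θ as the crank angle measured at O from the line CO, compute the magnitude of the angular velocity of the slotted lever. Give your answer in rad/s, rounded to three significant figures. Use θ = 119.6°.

ω = 11.94 rad/s (from 1.9 rev/s).
Crank pin A relative to C: A = (d + r cosθ, r sinθ); lever angle φ = atan2(r sinθ, d + r cosθ).
Differentiating tanφ: φ̇ = rω(d cosθ + r)/(d² + r² + 2dr cosθ).
d² + r² + 2dr cosθ = |CA|² = 0.0140863 m²;  d cosθ + r = -0.012828 m.
|ω_lever| = |0.0542·11.94·-0.012828| / 0.0140863 = 0.58924 rad/s.

0.589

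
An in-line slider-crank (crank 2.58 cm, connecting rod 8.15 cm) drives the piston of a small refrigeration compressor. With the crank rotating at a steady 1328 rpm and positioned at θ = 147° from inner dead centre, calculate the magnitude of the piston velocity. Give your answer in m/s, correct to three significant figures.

1.43

ω = 2π·1328/60 = 139.1 rad/s
For an in-line slider-crank, x = r cosθ + √(L² − r² sin²θ), so v = −rω sinθ·[1 + r cosθ/√(L² − r² sin²θ)].
With r = 0.0258 m, L = 0.0815 m, θ = 147°: √(L² − r² sin²θ) = 0.08028 m.
v = −0.0258·139.1·0.54464·[1 + 0.0258·-0.83867/0.08028] = -1.4274 m/s.
|v| = 1.4274 m/s.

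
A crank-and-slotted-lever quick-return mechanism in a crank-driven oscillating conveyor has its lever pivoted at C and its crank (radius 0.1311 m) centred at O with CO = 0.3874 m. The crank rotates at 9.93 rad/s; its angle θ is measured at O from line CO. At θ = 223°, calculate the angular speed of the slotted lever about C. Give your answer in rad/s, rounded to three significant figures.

2.13

ω = 9.93 rad/s
Crank pin A relative to C: A = (d + r cosθ, r sinθ); lever angle φ = atan2(r sinθ, d + r cosθ).
Differentiating tanφ: φ̇ = rω(d cosθ + r)/(d² + r² + 2dr cosθ).
d² + r² + 2dr cosθ = |CA|² = 0.0929778 m²;  d cosθ + r = -0.15223 m.
|ω_lever| = |0.1311·9.93·-0.15223| / 0.0929778 = 2.1314 rad/s.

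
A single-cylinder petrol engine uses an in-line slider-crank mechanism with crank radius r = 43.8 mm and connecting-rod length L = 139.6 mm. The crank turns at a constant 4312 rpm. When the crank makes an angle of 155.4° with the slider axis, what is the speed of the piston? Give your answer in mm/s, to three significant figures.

ω = 2π·4312/60 = 451.6 rad/s
For an in-line slider-crank, x = r cosθ + √(L² − r² sin²θ), so v = −rω sinθ·[1 + r cosθ/√(L² − r² sin²θ)].
With r = 0.0438 m, L = 0.1396 m, θ = 155.4°: √(L² − r² sin²θ) = 0.1384 m.
v = −0.0438·451.6·0.41628·[1 + 0.0438·-0.90924/0.1384] = -5.8642 m/s.
|v| = 5.8642 m/s = 5864.2 mm/s.

5860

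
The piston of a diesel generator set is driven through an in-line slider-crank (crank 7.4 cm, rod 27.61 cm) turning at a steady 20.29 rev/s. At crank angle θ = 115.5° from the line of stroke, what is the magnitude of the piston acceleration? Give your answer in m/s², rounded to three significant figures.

723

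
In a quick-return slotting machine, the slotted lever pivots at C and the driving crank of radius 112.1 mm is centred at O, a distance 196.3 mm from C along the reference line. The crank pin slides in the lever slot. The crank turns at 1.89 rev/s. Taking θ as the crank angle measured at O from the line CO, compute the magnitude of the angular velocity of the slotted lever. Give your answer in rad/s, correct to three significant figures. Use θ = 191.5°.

13.4

ω = 11.88 rad/s (from 1.89 rev/s).
Crank pin A relative to C: A = (d + r cosθ, r sinθ); lever angle φ = atan2(r sinθ, d + r cosθ).
Differentiating tanφ: φ̇ = rω(d cosθ + r)/(d² + r² + 2dr cosθ).
d² + r² + 2dr cosθ = |CA|² = 0.00797316 m²;  d cosθ + r = -0.080259 m.
|ω_lever| = |0.1121·11.88·-0.080259| / 0.00797316 = 13.4 rad/s.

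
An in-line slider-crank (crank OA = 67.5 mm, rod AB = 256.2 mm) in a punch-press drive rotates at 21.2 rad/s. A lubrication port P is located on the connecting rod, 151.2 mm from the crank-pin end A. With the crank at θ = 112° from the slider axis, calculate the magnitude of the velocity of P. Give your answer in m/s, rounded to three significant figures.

1.27

ω = 21.2 rad/s.  Crank-pin speed |V_A| = rω = 1.431 m/s, perpendicular to OA.
Rod angle: sinφ = −(r/L) sinθ ⇒ φ = -14.139°; ω_rod = −rω cosθ/√(L²−r²sin²θ) = +2.1577 rad/s.
V_P = V_A + ω_rod × AP, with AP = 0.1512 m along the rod.
Components: V_Px = −rω sinθ − a·ω_rod·sinφ = -1.2471 m/s;  V_Py = rω cosθ + a·ω_rod·cosφ = -0.2197 m/s.
|V_P| = √(V_Px² + V_Py²) = 1.2663 m/s.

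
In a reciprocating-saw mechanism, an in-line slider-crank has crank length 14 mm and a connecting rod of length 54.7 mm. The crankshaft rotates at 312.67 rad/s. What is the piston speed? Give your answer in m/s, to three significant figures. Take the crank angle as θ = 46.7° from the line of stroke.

3.75

ω = 312.7 rad/s
For an in-line slider-crank, x = r cosθ + √(L² − r² sin²θ), so v = −rω sinθ·[1 + r cosθ/√(L² − r² sin²θ)].
With r = 0.014 m, L = 0.0547 m, θ = 46.7°: √(L² − r² sin²θ) = 0.053743 m.
v = −0.014·312.7·0.72777·[1 + 0.014·0.68582/0.053743] = -3.7549 m/s.
|v| = 3.7549 m/s.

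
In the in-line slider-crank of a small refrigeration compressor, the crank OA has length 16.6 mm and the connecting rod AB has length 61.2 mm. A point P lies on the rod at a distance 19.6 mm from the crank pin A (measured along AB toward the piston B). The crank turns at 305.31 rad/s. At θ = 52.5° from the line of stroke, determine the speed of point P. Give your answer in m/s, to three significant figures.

ω = 305.3 rad/s.  Crank-pin speed |V_A| = rω = 5.0681 m/s, perpendicular to OA.
Rod angle: sinφ = −(r/L) sinθ ⇒ φ = -12.427°; ω_rod = −rω cosθ/√(L²−r²sin²θ) = -51.623 rad/s.
V_P = V_A + ω_rod × AP, with AP = 0.0196 m along the rod.
Components: V_Px = −rω sinθ − a·ω_rod·sinφ = -4.2386 m/s;  V_Py = rω cosθ + a·ω_rod·cosφ = +2.0972 m/s.
|V_P| = √(V_Px² + V_Py²) = 4.729 m/s.

4.73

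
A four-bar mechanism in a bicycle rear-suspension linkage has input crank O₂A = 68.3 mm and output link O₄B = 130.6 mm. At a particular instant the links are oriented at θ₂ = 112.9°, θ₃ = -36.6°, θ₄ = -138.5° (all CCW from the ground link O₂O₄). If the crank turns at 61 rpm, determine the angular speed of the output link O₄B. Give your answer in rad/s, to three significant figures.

ω₂ = 6.388 rad/s (from 61 rpm).
Differentiating the loop-closure r₂e^{iθ₂}+r₃e^{iθ₃}=r₁+r₄e^{iθ₄} gives r₂ω₂e^{iθ₂}+r₃ω₃e^{iθ₃}=r₄ω₄e^{iθ₄}.
Eliminating the other unknown: ω₄ = r₂ω₂ sin(θ₂−θ₃) / [r₄ sin(θ₄−θ₃)].
Numerator sine = +0.50754; denominator sine = -0.97851.
Result = 0.0683·6.388·(+0.50754) / (0.1306·(-0.97851)) = -1.7328 rad/s; magnitude 1.7328 rad/s.

1.73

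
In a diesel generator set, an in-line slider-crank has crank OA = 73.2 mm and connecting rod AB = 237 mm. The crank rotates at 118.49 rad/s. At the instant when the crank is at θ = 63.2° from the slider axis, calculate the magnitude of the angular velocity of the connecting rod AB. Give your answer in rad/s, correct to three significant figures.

ω = 118.5 rad/s
The rod makes angle φ with the slider axis where L sinφ = r sinθ; differentiating, L cosφ·φ̇ = r ω cosθ.
L cosφ = √(L² − r² sin²θ) = 0.22782 m.
|ω_rod| = r ω |cosθ| / √(L² − r² sin²θ) = 0.0732·118.5·0.45088/0.22782 = 17.166 rad/s.

17.2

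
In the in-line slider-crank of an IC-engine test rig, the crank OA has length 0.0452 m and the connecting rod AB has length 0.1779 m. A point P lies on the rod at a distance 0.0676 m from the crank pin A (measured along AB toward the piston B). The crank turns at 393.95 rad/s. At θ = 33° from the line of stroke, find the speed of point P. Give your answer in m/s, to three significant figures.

ω = 393.9 rad/s.  Crank-pin speed |V_A| = rω = 17.807 m/s, perpendicular to OA.
Rod angle: sinφ = −(r/L) sinθ ⇒ φ = -7.954°; ω_rod = −rω cosθ/√(L²−r²sin²θ) = -84.76 rad/s.
V_P = V_A + ω_rod × AP, with AP = 0.0676 m along the rod.
Components: V_Px = −rω sinθ − a·ω_rod·sinφ = -10.491 m/s;  V_Py = rω cosθ + a·ω_rod·cosφ = +9.2591 m/s.
|V_P| = √(V_Px² + V_Py²) = 13.993 m/s.

14.0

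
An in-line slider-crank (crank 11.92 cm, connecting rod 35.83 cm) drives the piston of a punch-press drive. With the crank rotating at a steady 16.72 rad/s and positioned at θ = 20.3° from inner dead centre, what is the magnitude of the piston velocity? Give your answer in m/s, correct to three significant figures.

ω = 16.72 rad/s
For an in-line slider-crank, x = r cosθ + √(L² − r² sin²θ), so v = −rω sinθ·[1 + r cosθ/√(L² − r² sin²θ)].
With r = 0.1192 m, L = 0.3583 m, θ = 20.3°: √(L² − r² sin²θ) = 0.35591 m.
v = −0.1192·16.72·0.34694·[1 + 0.1192·0.93789/0.35591] = -0.90865 m/s.
|v| = 0.90865 m/s.

0.909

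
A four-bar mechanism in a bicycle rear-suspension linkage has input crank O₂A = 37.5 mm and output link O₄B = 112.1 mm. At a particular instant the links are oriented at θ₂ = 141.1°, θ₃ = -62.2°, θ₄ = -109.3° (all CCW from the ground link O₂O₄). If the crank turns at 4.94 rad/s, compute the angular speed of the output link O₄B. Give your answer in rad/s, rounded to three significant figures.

ω₂ = 4.94 rad/s
Differentiating the loop-closure r₂e^{iθ₂}+r₃e^{iθ₃}=r₁+r₄e^{iθ₄} gives r₂ω₂e^{iθ₂}+r₃ω₃e^{iθ₃}=r₄ω₄e^{iθ₄}.
Eliminating the other unknown: ω₄ = r₂ω₂ sin(θ₂−θ₃) / [r₄ sin(θ₄−θ₃)].
Numerator sine = -0.39555; denominator sine = -0.73254.
Result = 0.0375·4.94·(-0.39555) / (0.1121·(-0.73254)) = +0.89231 rad/s; magnitude 0.89231 rad/s.

0.892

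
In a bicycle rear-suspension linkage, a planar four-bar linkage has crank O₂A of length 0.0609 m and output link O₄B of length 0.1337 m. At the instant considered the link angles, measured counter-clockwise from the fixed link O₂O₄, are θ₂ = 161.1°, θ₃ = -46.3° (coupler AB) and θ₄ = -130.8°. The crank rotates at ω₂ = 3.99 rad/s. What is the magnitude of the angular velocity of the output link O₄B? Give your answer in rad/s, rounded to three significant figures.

0.840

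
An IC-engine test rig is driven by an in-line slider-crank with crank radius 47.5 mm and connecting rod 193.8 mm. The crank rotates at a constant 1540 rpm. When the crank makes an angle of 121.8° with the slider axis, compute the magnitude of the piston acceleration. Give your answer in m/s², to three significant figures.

785

ω = 2π·1540/60 = 161.3 rad/s
x(θ) = r cosθ + √(L² − r² sin²θ); with ω constant, a = ω²·d²x/dθ².
d²x/dθ² = −r cosθ − r²(cos2θ)/√u − r⁴ sin²2θ/(4u^{3/2}),  u = L² − r² sin²θ = 0.0359287 m².
Substituting r = 0.0475 m, L = 0.1938 m, θ = 121.8°: d²x/dθ² = +0.030173 m.
a = ω²·d²x/dθ² = (161.3)²·(+0.030173) = +784.73 m/s²;  |a| = 784.73 m/s².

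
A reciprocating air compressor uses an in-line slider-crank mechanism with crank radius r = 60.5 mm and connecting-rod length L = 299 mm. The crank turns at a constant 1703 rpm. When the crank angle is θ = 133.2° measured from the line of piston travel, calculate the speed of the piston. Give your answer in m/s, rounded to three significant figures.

6.76

ω = 2π·1703/60 = 178.3 rad/s
For an in-line slider-crank, x = r cosθ + √(L² − r² sin²θ), so v = −rω sinθ·[1 + r cosθ/√(L² − r² sin²θ)].
With r = 0.0605 m, L = 0.299 m, θ = 133.2°: √(L² − r² sin²θ) = 0.29573 m.
v = −0.0605·178.3·0.72897·[1 + 0.0605·-0.68455/0.29573] = -6.7637 m/s.
|v| = 6.7637 m/s.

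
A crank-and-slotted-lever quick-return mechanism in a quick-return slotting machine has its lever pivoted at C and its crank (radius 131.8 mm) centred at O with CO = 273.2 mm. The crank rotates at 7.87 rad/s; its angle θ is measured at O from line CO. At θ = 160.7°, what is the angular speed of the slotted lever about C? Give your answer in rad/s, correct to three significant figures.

5.44

ω = 7.87 rad/s
Crank pin A relative to C: A = (d + r cosθ, r sinθ); lever angle φ = atan2(r sinθ, d + r cosθ).
Differentiating tanφ: φ̇ = rω(d cosθ + r)/(d² + r² + 2dr cosθ).
d² + r² + 2dr cosθ = |CA|² = 0.0240412 m²;  d cosθ + r = -0.12605 m.
|ω_lever| = |0.1318·7.87·-0.12605| / 0.0240412 = 5.4383 rad/s.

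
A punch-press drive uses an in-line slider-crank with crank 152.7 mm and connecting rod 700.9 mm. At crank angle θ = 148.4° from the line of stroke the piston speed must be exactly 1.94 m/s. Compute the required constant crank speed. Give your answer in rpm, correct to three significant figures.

285

For an in-line slider-crank, |v_piston| = rω|sinθ|·[1 + r cosθ/√(L² − r² sin²θ)].
With r = 0.1527 m, L = 0.7009 m, θ = 148.4°: the bracketed kinematic factor |dx/dθ| = 0.065068 m.
ω = v/|dx/dθ| = 1.94/0.065068 = 29.815 rad/s.
N = 60ω/(2π) = 284.71 rpm.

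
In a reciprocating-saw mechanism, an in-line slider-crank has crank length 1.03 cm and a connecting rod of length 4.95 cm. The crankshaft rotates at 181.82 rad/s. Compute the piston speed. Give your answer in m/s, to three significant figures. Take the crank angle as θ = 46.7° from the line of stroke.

ω = 181.8 rad/s
For an in-line slider-crank, x = r cosθ + √(L² − r² sin²θ), so v = −rω sinθ·[1 + r cosθ/√(L² − r² sin²θ)].
With r = 0.0103 m, L = 0.0495 m, θ = 46.7°: √(L² − r² sin²θ) = 0.048929 m.
v = −0.0103·181.8·0.72777·[1 + 0.0103·0.68582/0.048929] = -1.5597 m/s.
|v| = 1.5597 m/s.

1.56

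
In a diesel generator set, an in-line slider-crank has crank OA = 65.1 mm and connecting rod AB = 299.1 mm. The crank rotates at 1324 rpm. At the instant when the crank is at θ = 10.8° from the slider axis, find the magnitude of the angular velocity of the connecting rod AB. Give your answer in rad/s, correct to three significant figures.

ω = 138.6 rad/s (converted from 1324 rpm).
The rod makes angle φ with the slider axis where L sinφ = r sinθ; differentiating, L cosφ·φ̇ = r ω cosθ.
L cosφ = √(L² − r² sin²θ) = 0.29885 m.
|ω_rod| = r ω |cosθ| / √(L² − r² sin²θ) = 0.0651·138.6·0.98229/0.29885 = 29.668 rad/s.

29.7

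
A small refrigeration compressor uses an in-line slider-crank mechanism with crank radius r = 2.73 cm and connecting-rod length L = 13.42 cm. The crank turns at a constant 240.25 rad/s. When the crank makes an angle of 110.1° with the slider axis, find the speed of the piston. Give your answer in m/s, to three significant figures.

5.72

ω = 240.2 rad/s
For an in-line slider-crank, x = r cosθ + √(L² − r² sin²θ), so v = −rω sinθ·[1 + r cosθ/√(L² − r² sin²θ)].
With r = 0.0273 m, L = 0.1342 m, θ = 110.1°: √(L² − r² sin²θ) = 0.13173 m.
v = −0.0273·240.2·0.93909·[1 + 0.0273·-0.34366/0.13173] = -5.7207 m/s.
|v| = 5.7207 m/s.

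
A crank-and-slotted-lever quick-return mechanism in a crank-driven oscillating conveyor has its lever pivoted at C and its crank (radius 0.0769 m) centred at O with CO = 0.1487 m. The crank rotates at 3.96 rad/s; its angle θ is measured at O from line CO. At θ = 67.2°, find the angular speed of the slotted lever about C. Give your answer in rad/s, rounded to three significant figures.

ω = 3.96 rad/s
Crank pin A relative to C: A = (d + r cosθ, r sinθ); lever angle φ = atan2(r sinθ, d + r cosθ).
Differentiating tanφ: φ̇ = rω(d cosθ + r)/(d² + r² + 2dr cosθ).
d² + r² + 2dr cosθ = |CA|² = 0.0368878 m²;  d cosθ + r = +0.13452 m.
|ω_lever| = |0.0769·3.96·+0.13452| / 0.0368878 = 1.1105 rad/s.

1.11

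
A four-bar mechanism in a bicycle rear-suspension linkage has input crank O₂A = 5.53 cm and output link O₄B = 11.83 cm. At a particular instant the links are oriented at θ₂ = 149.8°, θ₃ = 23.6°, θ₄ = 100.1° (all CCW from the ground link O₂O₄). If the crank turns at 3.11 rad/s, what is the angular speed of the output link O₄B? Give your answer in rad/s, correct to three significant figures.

ω₂ = 3.11 rad/s
Differentiating the loop-closure r₂e^{iθ₂}+r₃e^{iθ₃}=r₁+r₄e^{iθ₄} gives r₂ω₂e^{iθ₂}+r₃ω₃e^{iθ₃}=r₄ω₄e^{iθ₄}.
Eliminating the other unknown: ω₄ = r₂ω₂ sin(θ₂−θ₃) / [r₄ sin(θ₄−θ₃)].
Numerator sine = +0.80696; denominator sine = +0.97237.
Result = 0.0553·3.11·(+0.80696) / (0.1183·(+0.97237)) = +1.2065 rad/s; magnitude 1.2065 rad/s.

1.21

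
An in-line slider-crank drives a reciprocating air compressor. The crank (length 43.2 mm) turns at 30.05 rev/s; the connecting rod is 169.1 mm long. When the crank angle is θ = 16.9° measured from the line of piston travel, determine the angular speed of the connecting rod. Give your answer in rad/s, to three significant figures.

46.3

ω = 188.8 rad/s (converted from 30.05 rev/s).
The rod makes angle φ with the slider axis where L sinφ = r sinθ; differentiating, L cosφ·φ̇ = r ω cosθ.
L cosφ = √(L² − r² sin²θ) = 0.16863 m.
|ω_rod| = r ω |cosθ| / √(L² − r² sin²θ) = 0.0432·188.8·0.95681/0.16863 = 46.28 rad/s.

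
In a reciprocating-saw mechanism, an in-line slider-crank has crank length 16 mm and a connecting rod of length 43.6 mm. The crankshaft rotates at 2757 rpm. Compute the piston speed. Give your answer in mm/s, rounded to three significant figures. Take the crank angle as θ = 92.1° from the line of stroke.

4550

ω = 2π·2757/60 = 288.7 rad/s
For an in-line slider-crank, x = r cosθ + √(L² − r² sin²θ), so v = −rω sinθ·[1 + r cosθ/√(L² − r² sin²θ)].
With r = 0.016 m, L = 0.0436 m, θ = 92.1°: √(L² − r² sin²θ) = 0.040562 m.
v = −0.016·288.7·0.99933·[1 + 0.016·-0.03664/0.040562] = -4.5496 m/s.
|v| = 4.5496 m/s = 4549.6 mm/s.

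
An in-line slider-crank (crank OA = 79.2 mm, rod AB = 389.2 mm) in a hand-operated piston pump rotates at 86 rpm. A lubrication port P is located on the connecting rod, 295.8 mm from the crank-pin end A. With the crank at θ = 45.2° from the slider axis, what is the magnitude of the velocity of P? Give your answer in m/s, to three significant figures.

0.575

ω = 9.006 rad/s.  Crank-pin speed |V_A| = rω = 0.71327 m/s, perpendicular to OA.
Rod angle: sinφ = −(r/L) sinθ ⇒ φ = -8.302°; ω_rod = −rω cosθ/√(L²−r²sin²θ) = -1.305 rad/s.
V_P = V_A + ω_rod × AP, with AP = 0.2958 m along the rod.
Components: V_Px = −rω sinθ − a·ω_rod·sinφ = -0.56185 m/s;  V_Py = rω cosθ + a·ω_rod·cosφ = +0.12061 m/s.
|V_P| = √(V_Px² + V_Py²) = 0.57465 m/s.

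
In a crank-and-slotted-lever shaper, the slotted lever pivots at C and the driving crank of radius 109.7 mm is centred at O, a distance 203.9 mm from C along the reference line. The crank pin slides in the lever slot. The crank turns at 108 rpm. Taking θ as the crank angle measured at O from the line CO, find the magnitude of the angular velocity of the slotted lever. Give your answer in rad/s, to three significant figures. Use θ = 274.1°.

2.71

ω = 11.31 rad/s (from 108 rpm).
Crank pin A relative to C: A = (d + r cosθ, r sinθ); lever angle φ = atan2(r sinθ, d + r cosθ).
Differentiating tanφ: φ̇ = rω(d cosθ + r)/(d² + r² + 2dr cosθ).
d² + r² + 2dr cosθ = |CA|² = 0.0568078 m²;  d cosθ + r = +0.12428 m.
|ω_lever| = |0.1097·11.31·+0.12428| / 0.0568078 = 2.7142 rad/s.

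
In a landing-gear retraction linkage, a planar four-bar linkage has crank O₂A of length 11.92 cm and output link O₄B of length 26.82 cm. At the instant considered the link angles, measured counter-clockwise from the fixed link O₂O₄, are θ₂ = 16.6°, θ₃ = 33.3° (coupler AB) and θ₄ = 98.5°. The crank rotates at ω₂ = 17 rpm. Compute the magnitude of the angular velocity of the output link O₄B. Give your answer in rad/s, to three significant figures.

ω₂ = 1.78 rad/s (from 17 rpm).
Differentiating the loop-closure r₂e^{iθ₂}+r₃e^{iθ₃}=r₁+r₄e^{iθ₄} gives r₂ω₂e^{iθ₂}+r₃ω₃e^{iθ₃}=r₄ω₄e^{iθ₄}.
Eliminating the other unknown: ω₄ = r₂ω₂ sin(θ₂−θ₃) / [r₄ sin(θ₄−θ₃)].
Numerator sine = -0.28736; denominator sine = +0.90778.
Result = 0.1192·1.78·(-0.28736) / (0.2682·(+0.90778)) = -0.25046 rad/s; magnitude 0.25046 rad/s.

0.250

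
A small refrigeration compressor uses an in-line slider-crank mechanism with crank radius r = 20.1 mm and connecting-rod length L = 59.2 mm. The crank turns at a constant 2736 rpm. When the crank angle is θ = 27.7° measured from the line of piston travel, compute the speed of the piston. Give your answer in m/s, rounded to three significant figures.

ω = 2π·2736/60 = 286.5 rad/s
For an in-line slider-crank, x = r cosθ + √(L² − r² sin²θ), so v = −rω sinθ·[1 + r cosθ/√(L² − r² sin²θ)].
With r = 0.0201 m, L = 0.0592 m, θ = 27.7°: √(L² − r² sin²θ) = 0.058458 m.
v = −0.0201·286.5·0.46484·[1 + 0.0201·0.88539/0.058458] = -3.4919 m/s.
|v| = 3.4919 m/s.

3.49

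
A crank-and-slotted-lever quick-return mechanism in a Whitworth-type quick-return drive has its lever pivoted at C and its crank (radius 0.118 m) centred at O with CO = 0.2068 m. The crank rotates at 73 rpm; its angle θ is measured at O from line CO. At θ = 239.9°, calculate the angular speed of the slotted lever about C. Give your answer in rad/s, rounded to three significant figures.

ω = 7.645 rad/s (from 73 rpm).
Crank pin A relative to C: A = (d + r cosθ, r sinθ); lever angle φ = atan2(r sinθ, d + r cosθ).
Differentiating tanφ: φ̇ = rω(d cosθ + r)/(d² + r² + 2dr cosθ).
d² + r² + 2dr cosθ = |CA|² = 0.0322141 m²;  d cosθ + r = +0.014288 m.
|ω_lever| = |0.118·7.645·+0.014288| / 0.0322141 = 0.40008 rad/s.

0.400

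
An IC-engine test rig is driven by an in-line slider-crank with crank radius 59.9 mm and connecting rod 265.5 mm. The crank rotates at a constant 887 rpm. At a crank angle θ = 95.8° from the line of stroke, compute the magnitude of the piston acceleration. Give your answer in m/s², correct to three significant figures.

169

ω = 2π·887/60 = 92.89 rad/s
x(θ) = r cosθ + √(L² − r² sin²θ); with ω constant, a = ω²·d²x/dθ².
d²x/dθ² = −r cosθ − r²(cos2θ)/√u − r⁴ sin²2θ/(4u^{3/2}),  u = L² − r² sin²θ = 0.0669389 m².
Substituting r = 0.0599 m, L = 0.2655 m, θ = 95.8°: d²x/dθ² = +0.019631 m.
a = ω²·d²x/dθ² = (92.89)²·(+0.019631) = +169.37 m/s²;  |a| = 169.37 m/s².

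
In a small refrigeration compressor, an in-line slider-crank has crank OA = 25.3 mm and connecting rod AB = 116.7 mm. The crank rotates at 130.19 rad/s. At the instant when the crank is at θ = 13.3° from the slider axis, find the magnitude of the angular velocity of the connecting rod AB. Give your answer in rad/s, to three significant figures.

27.5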